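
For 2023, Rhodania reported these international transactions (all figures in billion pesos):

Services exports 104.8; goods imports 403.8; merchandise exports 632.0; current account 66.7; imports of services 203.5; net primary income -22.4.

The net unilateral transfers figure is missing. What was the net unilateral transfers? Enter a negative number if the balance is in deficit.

-40.4

Current account = goods balance + services balance + net primary income + net secondary income
Sum of the known components = 107.1
Net unilateral transfers = CA - (known components) = 66.7 - 107.1 = -40.4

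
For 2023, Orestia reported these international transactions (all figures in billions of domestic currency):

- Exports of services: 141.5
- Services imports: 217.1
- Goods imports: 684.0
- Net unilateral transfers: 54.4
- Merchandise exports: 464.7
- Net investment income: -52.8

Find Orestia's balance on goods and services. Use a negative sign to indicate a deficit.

Goods balance = 464.7 - 684.0 = -219.3
Services balance = 141.5 - 217.1 = -75.6
Trade balance (goods + services) = -219.3 + (-75.6) = -294.9

-294.9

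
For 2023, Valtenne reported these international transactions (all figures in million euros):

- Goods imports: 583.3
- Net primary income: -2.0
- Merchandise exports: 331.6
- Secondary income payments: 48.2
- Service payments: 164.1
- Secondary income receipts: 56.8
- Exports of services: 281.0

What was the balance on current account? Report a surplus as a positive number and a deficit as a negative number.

Goods balance = 331.6 - 583.3 = -251.7
Services balance = 281.0 - 164.1 = 116.9
Trade balance (goods + services) = -251.7 + 116.9 = -134.8
Net primary income = -2.0
Net secondary income = 56.8 - 48.2 = 8.6
Current account = -134.8 + (-2.0) + 8.6 = -128.2

-128.2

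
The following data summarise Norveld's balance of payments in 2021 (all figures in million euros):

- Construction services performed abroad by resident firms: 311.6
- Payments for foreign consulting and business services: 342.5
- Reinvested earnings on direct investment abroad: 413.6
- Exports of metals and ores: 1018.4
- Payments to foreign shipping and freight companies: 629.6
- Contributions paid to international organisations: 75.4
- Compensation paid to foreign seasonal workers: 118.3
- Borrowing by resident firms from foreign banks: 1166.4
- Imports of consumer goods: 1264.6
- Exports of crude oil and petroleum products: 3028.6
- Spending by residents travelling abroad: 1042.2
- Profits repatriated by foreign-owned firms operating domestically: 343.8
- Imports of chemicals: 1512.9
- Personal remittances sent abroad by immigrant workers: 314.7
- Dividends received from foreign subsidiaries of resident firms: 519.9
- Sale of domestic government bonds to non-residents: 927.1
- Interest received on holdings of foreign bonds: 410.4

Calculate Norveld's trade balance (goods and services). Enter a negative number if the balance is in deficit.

-433.2

Goods: -1264.6 + 1018.4 + 3028.6 - 1512.9 = 1269.5
Services: -629.6 - 342.5 + 311.6 - 1042.2 = -1702.7
Trade balance = 1269.5 + (-1702.7) = -433.2
(Excluded from the trade balance — primary income: reinvested earnings on direct investment abroad 413.6, compensation paid to foreign seasonal workers 118.3, profits repatriated by foreign-owned firms operating domestically 343.8, dividends received from foreign subsidiaries of resident firms 519.9, interest received on holdings of foreign bonds 410.4; secondary income: contributions paid to international organisations 75.4, personal remittances sent abroad by immigrant workers 314.7; financial account: borrowing by resident firms from foreign banks 1166.4, sale of domestic government bonds to non-residents 927.1.)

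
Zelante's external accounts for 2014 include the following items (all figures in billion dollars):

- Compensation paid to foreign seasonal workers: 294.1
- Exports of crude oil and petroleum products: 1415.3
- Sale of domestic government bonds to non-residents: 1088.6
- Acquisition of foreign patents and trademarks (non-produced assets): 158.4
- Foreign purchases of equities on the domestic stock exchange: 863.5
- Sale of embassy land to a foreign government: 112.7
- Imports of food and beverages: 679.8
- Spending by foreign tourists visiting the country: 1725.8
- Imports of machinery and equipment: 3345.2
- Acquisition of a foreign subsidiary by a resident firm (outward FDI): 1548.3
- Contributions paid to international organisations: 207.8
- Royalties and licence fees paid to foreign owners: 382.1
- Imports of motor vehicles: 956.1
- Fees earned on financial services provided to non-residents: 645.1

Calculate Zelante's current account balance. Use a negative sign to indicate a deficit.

-2078.9

Goods: -3345.2 - 679.8 + 1415.3 - 956.1 = -3565.8
Services: 645.1 - 382.1 + 1725.8 = 1988.8
Primary income: -294.1
Secondary income: -207.8
Current account = (-3565.8) + 1988.8 + (-294.1) + (-207.8) = -2078.9
(Excluded from the current account — financial account: sale of domestic government bonds to non-residents 1088.6, foreign purchases of equities on the domestic stock exchange 863.5, acquisition of a foreign subsidiary by a resident firm (outward FDI) 1548.3; capital account: acquisition of foreign patents and trademarks (non-produced assets) 158.4, sale of embassy land to a foreign government 112.7.)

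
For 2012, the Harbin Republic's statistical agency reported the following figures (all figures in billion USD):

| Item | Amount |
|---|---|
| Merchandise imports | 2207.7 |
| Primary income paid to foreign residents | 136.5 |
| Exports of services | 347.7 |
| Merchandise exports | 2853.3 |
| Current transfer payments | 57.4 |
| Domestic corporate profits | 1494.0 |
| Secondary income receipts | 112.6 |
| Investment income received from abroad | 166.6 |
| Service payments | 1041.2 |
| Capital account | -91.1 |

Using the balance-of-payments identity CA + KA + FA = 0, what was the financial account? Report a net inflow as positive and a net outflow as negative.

53.7

Goods balance = 2853.3 - 2207.7 = 645.6
Services balance = 347.7 - 1041.2 = -693.5
Trade balance (goods + services) = 645.6 + (-693.5) = -47.9
Net primary income = 166.6 - 136.5 = 30.1
Net secondary income = 112.6 - 57.4 = 55.2
Current account = -47.9 + 30.1 + 55.2 = 37.4
Financial account = -(37.4 + (-91.1)) = 53.7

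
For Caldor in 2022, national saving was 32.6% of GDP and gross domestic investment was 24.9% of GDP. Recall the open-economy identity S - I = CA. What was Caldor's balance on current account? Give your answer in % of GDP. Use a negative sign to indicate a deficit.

S - I = CA (net lending to the rest of the world).
CA = S - I = 32.6 - 24.9 = 7.7

7.7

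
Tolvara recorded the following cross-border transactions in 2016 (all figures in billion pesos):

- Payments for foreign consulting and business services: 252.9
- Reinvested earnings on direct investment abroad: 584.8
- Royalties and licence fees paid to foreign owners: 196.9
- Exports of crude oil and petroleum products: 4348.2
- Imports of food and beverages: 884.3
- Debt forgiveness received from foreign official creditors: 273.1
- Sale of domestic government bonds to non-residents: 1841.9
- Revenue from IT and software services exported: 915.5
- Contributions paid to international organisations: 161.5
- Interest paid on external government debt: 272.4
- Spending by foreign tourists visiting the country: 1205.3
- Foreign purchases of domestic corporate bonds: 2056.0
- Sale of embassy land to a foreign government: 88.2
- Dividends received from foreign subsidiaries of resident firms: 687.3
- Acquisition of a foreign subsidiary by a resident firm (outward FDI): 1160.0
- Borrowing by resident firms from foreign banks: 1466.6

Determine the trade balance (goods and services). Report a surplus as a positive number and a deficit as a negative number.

Goods: -884.3 + 4348.2 = 3463.9
Services: -252.9 + 1205.3 + 915.5 - 196.9 = 1671.0
Trade balance = 3463.9 + 1671.0 = 5134.9
(Excluded from the trade balance — primary income: reinvested earnings on direct investment abroad 584.8, interest paid on external government debt 272.4, dividends received from foreign subsidiaries of resident firms 687.3; capital account: debt forgiveness received from foreign official creditors 273.1, sale of embassy land to a foreign government 88.2; financial account: sale of domestic government bonds to non-residents 1841.9, foreign purchases of domestic corporate bonds 2056.0, acquisition of a foreign subsidiary by a resident firm (outward FDI) 1160.0, borrowing by resident firms from foreign banks 1466.6; secondary income: contributions paid to international organisations 161.5.)

5134.9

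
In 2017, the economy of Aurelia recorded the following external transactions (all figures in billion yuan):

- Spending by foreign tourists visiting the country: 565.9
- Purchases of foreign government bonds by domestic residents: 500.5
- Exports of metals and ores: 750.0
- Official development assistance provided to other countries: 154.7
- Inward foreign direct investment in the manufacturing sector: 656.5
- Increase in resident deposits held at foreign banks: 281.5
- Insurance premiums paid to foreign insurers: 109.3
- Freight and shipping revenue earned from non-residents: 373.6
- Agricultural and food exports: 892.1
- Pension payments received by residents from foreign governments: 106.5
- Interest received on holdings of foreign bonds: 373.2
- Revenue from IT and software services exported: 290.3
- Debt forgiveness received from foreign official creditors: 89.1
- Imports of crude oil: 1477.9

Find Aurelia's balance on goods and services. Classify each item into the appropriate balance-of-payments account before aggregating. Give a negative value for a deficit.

1284.7

Goods: 892.1 - 1477.9 + 750.0 = 164.2
Services: 290.3 - 109.3 + 373.6 + 565.9 = 1120.5
Trade balance = 164.2 + 1120.5 = 1284.7
(Excluded from the trade balance — financial account: purchases of foreign government bonds by domestic residents 500.5, inward foreign direct investment in the manufacturing sector 656.5, increase in resident deposits held at foreign banks 281.5; secondary income: official development assistance provided to other countries 154.7, pension payments received by residents from foreign governments 106.5; primary income: interest received on holdings of foreign bonds 373.2; capital account: debt forgiveness received from foreign official creditors 89.1.)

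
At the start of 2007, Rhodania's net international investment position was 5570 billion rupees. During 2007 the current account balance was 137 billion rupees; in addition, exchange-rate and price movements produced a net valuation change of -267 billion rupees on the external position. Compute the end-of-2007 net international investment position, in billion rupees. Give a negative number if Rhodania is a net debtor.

Change in NIIP = current account + net valuation change = 137 + (-267) = -130
End-of-year NIIP = 5570 + (-130) = 5440

5440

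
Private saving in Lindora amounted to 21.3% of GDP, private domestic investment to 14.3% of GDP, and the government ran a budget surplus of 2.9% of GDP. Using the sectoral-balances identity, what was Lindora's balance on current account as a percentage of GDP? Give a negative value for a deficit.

By the sectoral-balances identity, CA = (S_private - I) + (T - G).
Private balance = 21.3 - 14.3 = 7.0
Government balance (T - G) = 2.9
CA = 7.0 + 2.9 = 9.9

9.9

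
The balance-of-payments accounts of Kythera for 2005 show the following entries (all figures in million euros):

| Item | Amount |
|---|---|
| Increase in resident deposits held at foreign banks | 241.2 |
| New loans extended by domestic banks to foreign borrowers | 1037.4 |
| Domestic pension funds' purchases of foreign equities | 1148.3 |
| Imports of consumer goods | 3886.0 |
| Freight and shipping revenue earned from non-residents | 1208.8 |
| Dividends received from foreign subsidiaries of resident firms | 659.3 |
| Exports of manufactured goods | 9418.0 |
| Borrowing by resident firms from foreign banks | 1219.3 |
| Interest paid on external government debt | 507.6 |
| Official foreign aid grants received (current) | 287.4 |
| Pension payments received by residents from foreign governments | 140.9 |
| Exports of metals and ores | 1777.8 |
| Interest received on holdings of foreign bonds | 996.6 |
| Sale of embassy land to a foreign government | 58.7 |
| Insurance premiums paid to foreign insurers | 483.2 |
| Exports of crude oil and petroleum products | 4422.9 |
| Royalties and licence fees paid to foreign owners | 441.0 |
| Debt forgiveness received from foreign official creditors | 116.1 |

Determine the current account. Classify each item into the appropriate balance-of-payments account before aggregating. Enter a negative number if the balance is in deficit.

Goods: -3886.0 + 1777.8 + 9418.0 + 4422.9 = 11732.7
Services: 1208.8 - 441.0 - 483.2 = 284.6
Primary income: 996.6 - 507.6 + 659.3 = 1148.3
Secondary income: 140.9 + 287.4 = 428.3
Current account = 11732.7 + 284.6 + 1148.3 + 428.3 = 13593.9
(Excluded from the current account — financial account: increase in resident deposits held at foreign banks 241.2, new loans extended by domestic banks to foreign borrowers 1037.4, domestic pension funds' purchases of foreign equities 1148.3, borrowing by resident firms from foreign banks 1219.3; capital account: sale of embassy land to a foreign government 58.7, debt forgiveness received from foreign official creditors 116.1.)

13593.9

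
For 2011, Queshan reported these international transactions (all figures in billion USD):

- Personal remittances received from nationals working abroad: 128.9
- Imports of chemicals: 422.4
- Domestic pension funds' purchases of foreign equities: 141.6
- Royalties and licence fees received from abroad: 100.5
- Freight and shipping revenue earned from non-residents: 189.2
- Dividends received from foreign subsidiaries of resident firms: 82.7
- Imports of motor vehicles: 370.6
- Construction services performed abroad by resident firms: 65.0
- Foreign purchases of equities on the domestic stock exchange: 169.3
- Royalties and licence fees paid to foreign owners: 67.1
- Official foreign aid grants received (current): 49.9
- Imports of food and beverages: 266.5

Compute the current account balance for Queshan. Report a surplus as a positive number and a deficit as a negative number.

-510.4

Goods: -370.6 - 266.5 - 422.4 = -1059.5
Services: 65.0 - 67.1 + 189.2 + 100.5 = 287.6
Primary income: 82.7
Secondary income: 128.9 + 49.9 = 178.8
Current account = (-1059.5) + 287.6 + 82.7 + 178.8 = -510.4
(Excluded from the current account — financial account: domestic pension funds' purchases of foreign equities 141.6, foreign purchases of equities on the domestic stock exchange 169.3.)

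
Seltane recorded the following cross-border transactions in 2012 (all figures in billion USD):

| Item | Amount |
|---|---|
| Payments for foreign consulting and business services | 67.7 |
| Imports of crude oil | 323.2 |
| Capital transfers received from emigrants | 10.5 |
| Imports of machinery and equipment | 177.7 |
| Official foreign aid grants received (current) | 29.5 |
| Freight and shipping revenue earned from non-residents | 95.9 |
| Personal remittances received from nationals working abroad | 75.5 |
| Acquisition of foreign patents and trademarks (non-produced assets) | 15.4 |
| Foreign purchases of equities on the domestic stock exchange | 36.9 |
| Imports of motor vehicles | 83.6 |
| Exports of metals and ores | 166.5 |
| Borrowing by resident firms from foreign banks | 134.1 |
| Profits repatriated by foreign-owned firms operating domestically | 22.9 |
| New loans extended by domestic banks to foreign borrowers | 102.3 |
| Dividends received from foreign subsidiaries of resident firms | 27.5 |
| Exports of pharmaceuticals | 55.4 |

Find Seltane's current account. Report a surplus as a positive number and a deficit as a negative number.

Goods: -323.2 - 177.7 - 83.6 + 166.5 + 55.4 = -362.6
Services: -67.7 + 95.9 = 28.2
Primary income: -22.9 + 27.5 = 4.6
Secondary income: 29.5 + 75.5 = 105.0
Current account = (-362.6) + 28.2 + 4.6 + 105.0 = -224.8
(Excluded from the current account — capital account: capital transfers received from emigrants 10.5, acquisition of foreign patents and trademarks (non-produced assets) 15.4; financial account: foreign purchases of equities on the domestic stock exchange 36.9, borrowing by resident firms from foreign banks 134.1, new loans extended by domestic banks to foreign borrowers 102.3.)

-224.8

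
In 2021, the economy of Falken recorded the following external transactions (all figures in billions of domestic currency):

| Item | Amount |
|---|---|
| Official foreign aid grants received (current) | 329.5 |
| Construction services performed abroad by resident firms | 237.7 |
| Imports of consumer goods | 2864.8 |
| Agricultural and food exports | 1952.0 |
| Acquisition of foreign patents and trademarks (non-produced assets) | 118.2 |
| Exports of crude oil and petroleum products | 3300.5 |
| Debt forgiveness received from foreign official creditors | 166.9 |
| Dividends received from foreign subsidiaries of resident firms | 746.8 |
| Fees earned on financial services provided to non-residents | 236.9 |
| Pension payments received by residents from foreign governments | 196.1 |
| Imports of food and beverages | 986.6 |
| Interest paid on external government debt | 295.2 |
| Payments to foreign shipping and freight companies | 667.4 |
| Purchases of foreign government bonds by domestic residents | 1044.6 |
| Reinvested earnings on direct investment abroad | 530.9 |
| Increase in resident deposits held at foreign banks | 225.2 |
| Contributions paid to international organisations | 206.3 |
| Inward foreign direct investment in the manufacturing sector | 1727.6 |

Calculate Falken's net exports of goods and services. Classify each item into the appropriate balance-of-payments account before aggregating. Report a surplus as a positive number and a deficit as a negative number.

1208.3

Goods: 3300.5 + 1952.0 - 2864.8 - 986.6 = 1401.1
Services: -667.4 + 237.7 + 236.9 = -192.8
Trade balance = 1401.1 + (-192.8) = 1208.3
(Excluded from the trade balance — secondary income: official foreign aid grants received (current) 329.5, pension payments received by residents from foreign governments 196.1, contributions paid to international organisations 206.3; capital account: acquisition of foreign patents and trademarks (non-produced assets) 118.2, debt forgiveness received from foreign official creditors 166.9; primary income: dividends received from foreign subsidiaries of resident firms 746.8, interest paid on external government debt 295.2, reinvested earnings on direct investment abroad 530.9; financial account: purchases of foreign government bonds by domestic residents 1044.6, increase in resident deposits held at foreign banks 225.2, inward foreign direct investment in the manufacturing sector 1727.6.)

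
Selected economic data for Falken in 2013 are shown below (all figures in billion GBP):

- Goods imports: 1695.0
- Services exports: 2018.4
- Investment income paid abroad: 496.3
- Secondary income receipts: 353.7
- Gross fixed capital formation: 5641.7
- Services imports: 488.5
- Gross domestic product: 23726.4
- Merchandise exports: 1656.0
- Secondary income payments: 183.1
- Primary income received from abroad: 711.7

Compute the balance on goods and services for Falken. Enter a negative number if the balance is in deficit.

Goods balance = 1656.0 - 1695.0 = -39.0
Services balance = 2018.4 - 488.5 = 1529.9
Trade balance (goods + services) = -39.0 + 1529.9 = 1490.9

1490.9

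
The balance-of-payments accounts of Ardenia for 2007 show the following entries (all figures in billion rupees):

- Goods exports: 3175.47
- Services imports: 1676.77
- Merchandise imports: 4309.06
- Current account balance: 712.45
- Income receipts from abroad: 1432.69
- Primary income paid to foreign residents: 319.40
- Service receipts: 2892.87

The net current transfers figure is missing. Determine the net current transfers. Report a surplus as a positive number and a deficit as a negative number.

Current account = goods balance + services balance + net primary income + net secondary income
Sum of the known components = 1195.80
Net current transfers = CA - (known components) = 712.45 - 1195.80 = -483.35

-483.35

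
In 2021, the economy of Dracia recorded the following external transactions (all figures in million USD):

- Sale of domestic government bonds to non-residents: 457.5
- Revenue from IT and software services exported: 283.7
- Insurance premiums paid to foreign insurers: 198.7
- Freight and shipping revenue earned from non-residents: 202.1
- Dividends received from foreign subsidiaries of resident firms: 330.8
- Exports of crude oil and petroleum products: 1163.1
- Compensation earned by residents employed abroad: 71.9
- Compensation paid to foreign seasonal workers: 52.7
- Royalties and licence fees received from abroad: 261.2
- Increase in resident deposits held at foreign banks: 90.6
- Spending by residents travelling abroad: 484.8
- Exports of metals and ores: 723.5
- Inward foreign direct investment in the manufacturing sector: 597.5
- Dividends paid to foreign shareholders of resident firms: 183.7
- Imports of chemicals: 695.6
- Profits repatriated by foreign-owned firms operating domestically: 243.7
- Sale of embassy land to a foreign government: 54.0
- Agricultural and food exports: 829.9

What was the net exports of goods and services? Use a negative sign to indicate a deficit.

2084.4

Goods: 1163.1 + 723.5 - 695.6 + 829.9 = 2020.9
Services: -484.8 + 202.1 + 283.7 - 198.7 + 261.2 = 63.5
Trade balance = 2020.9 + 63.5 = 2084.4
(Excluded from the trade balance — financial account: sale of domestic government bonds to non-residents 457.5, increase in resident deposits held at foreign banks 90.6, inward foreign direct investment in the manufacturing sector 597.5; primary income: dividends received from foreign subsidiaries of resident firms 330.8, compensation earned by residents employed abroad 71.9, compensation paid to foreign seasonal workers 52.7, dividends paid to foreign shareholders of resident firms 183.7, profits repatriated by foreign-owned firms operating domestically 243.7; capital account: sale of embassy land to a foreign government 54.0.)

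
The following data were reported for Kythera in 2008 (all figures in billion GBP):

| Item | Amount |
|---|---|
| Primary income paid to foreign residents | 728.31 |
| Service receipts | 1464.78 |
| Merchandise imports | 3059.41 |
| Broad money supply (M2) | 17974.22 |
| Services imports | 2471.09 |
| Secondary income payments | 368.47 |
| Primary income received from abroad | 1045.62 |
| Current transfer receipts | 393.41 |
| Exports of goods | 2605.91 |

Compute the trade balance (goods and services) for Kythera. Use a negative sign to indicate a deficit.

-1459.81

Goods balance = 2605.91 - 3059.41 = -453.50
Services balance = 1464.78 - 2471.09 = -1006.31
Trade balance (goods + services) = -453.50 + (-1006.31) = -1459.81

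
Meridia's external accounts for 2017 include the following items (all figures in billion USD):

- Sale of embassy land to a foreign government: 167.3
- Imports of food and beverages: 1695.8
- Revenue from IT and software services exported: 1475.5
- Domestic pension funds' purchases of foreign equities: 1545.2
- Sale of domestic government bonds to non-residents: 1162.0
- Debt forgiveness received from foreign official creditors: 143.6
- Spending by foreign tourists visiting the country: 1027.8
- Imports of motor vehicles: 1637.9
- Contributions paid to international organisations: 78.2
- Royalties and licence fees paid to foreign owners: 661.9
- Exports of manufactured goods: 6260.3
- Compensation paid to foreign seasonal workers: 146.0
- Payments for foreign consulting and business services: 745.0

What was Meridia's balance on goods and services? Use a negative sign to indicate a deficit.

4023.0

Goods: -1637.9 + 6260.3 - 1695.8 = 2926.6
Services: -745.0 + 1027.8 - 661.9 + 1475.5 = 1096.4
Trade balance = 2926.6 + 1096.4 = 4023.0
(Excluded from the trade balance — capital account: sale of embassy land to a foreign government 167.3, debt forgiveness received from foreign official creditors 143.6; financial account: domestic pension funds' purchases of foreign equities 1545.2, sale of domestic government bonds to non-residents 1162.0; secondary income: contributions paid to international organisations 78.2; primary income: compensation paid to foreign seasonal workers 146.0.)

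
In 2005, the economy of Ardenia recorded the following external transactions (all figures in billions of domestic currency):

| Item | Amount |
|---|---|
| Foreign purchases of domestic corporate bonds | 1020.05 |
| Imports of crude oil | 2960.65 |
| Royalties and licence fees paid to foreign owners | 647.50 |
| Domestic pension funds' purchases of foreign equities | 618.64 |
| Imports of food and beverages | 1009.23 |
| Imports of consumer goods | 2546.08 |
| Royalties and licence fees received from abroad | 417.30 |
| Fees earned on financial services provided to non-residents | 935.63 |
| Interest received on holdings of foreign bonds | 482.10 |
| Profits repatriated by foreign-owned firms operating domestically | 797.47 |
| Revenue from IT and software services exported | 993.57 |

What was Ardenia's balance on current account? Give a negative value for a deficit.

Goods: -2546.08 - 2960.65 - 1009.23 = -6515.96
Services: 935.63 + 417.30 - 647.50 + 993.57 = 1699.00
Primary income: 482.10 - 797.47 = -315.37
Current account = (-6515.96) + 1699.00 + (-315.37) = -5132.33
(Excluded from the current account — financial account: foreign purchases of domestic corporate bonds 1020.05, domestic pension funds' purchases of foreign equities 618.64.)

-5132.33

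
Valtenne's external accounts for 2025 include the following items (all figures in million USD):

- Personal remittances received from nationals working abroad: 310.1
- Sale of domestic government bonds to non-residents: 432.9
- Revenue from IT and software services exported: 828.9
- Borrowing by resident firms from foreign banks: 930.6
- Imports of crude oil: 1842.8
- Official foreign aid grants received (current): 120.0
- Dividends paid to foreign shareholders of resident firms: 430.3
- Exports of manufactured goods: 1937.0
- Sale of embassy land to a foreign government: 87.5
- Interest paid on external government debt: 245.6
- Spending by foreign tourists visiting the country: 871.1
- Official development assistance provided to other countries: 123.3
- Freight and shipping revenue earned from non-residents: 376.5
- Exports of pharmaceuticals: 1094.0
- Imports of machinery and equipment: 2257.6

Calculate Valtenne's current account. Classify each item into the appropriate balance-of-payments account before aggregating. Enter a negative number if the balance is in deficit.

638.0

Goods: 1094.0 - 1842.8 - 2257.6 + 1937.0 = -1069.4
Services: 376.5 + 828.9 + 871.1 = 2076.5
Primary income: -245.6 - 430.3 = -675.9
Secondary income: -123.3 + 120.0 + 310.1 = 306.8
Current account = (-1069.4) + 2076.5 + (-675.9) + 306.8 = 638.0
(Excluded from the current account — financial account: sale of domestic government bonds to non-residents 432.9, borrowing by resident firms from foreign banks 930.6; capital account: sale of embassy land to a foreign government 87.5.)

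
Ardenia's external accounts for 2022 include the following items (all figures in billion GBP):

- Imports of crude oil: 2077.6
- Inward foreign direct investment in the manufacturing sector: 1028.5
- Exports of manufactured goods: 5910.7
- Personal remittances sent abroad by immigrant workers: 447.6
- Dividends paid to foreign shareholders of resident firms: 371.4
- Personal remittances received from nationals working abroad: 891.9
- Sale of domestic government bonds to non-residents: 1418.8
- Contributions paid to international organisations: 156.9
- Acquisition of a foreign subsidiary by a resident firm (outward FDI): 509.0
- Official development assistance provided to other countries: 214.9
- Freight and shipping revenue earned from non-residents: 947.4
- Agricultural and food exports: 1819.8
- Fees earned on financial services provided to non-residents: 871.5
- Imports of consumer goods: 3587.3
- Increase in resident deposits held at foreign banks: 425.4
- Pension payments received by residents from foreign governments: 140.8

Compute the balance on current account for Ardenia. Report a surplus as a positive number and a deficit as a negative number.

3726.4

Goods: -3587.3 + 5910.7 - 2077.6 + 1819.8 = 2065.6
Services: 947.4 + 871.5 = 1818.9
Primary income: -371.4
Secondary income: 891.9 - 156.9 + 140.8 - 447.6 - 214.9 = 213.3
Current account = 2065.6 + 1818.9 + (-371.4) + 213.3 = 3726.4
(Excluded from the current account — financial account: inward foreign direct investment in the manufacturing sector 1028.5, sale of domestic government bonds to non-residents 1418.8, acquisition of a foreign subsidiary by a resident firm (outward FDI) 509.0, increase in resident deposits held at foreign banks 425.4.)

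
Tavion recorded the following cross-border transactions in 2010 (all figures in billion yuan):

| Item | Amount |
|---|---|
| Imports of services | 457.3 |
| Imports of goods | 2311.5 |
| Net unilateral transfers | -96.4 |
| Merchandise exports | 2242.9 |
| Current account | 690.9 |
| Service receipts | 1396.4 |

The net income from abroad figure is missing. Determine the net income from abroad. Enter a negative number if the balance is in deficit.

-83.2

Current account = goods balance + services balance + net primary income + net secondary income
Sum of the known components = 774.1
Net income from abroad = CA - (known components) = 690.9 - 774.1 = -83.2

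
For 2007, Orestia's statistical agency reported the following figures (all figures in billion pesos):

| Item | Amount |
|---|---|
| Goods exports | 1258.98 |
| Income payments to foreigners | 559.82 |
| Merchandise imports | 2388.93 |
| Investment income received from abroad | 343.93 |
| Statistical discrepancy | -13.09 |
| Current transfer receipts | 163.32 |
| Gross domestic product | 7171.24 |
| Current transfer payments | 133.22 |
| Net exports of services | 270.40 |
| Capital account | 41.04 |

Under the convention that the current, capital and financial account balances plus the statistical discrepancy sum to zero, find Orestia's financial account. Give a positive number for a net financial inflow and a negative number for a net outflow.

1017.39

Goods balance = 1258.98 - 2388.93 = -1129.95
Services balance = 270.40
Trade balance (goods + services) = -1129.95 + 270.40 = -859.55
Net primary income = 343.93 - 559.82 = -215.89
Net secondary income = 163.32 - 133.22 = 30.10
Current account = -859.55 + (-215.89) + 30.10 = -1045.34
Financial account = -(-1045.34 + 41.04 + (-13.09)) = 1017.39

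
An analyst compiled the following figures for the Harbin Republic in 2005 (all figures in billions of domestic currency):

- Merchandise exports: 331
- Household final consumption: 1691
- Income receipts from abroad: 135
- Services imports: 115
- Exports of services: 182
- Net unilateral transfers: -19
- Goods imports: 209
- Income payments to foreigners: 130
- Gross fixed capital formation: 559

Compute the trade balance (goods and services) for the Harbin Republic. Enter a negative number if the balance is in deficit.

Goods balance = 331 - 209 = 122
Services balance = 182 - 115 = 67
Trade balance (goods + services) = 122 + 67 = 189

189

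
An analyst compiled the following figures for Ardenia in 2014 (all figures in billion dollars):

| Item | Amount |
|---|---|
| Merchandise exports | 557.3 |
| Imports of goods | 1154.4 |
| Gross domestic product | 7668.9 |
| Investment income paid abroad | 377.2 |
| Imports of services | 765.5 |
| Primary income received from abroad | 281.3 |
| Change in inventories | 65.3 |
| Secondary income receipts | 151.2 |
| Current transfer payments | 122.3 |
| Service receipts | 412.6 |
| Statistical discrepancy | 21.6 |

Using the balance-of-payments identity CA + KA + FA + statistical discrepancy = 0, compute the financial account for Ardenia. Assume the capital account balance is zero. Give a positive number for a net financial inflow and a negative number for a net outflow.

Goods balance = 557.3 - 1154.4 = -597.1
Services balance = 412.6 - 765.5 = -352.9
Trade balance (goods + services) = -597.1 + (-352.9) = -950.0
Net primary income = 281.3 - 377.2 = -95.9
Net secondary income = 151.2 - 122.3 = 28.9
Current account = -950.0 + (-95.9) + 28.9 = -1017.0
Financial account = -(-1017.0 + 21.6) = 995.4

995.4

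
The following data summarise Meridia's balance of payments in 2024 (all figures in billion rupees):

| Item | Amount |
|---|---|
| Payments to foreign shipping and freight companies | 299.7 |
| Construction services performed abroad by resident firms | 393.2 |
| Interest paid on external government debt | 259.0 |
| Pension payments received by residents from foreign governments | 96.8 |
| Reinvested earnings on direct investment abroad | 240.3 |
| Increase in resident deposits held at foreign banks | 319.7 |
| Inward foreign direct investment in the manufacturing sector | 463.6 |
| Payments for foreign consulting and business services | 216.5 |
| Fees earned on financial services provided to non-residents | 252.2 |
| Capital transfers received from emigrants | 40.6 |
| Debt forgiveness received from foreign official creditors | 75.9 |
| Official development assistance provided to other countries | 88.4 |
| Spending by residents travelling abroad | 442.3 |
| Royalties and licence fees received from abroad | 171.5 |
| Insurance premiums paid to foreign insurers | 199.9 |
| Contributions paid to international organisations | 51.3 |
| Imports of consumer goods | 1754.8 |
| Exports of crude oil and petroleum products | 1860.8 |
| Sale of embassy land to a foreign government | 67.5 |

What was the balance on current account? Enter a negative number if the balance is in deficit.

-297.1

Goods: -1754.8 + 1860.8 = 106.0
Services: -216.5 - 299.7 + 393.2 + 252.2 - 442.3 + 171.5 - 199.9 = -341.5
Primary income: -259.0 + 240.3 = -18.7
Secondary income: -88.4 - 51.3 + 96.8 = -42.9
Current account = 106.0 + (-341.5) + (-18.7) + (-42.9) = -297.1
(Excluded from the current account — financial account: increase in resident deposits held at foreign banks 319.7, inward foreign direct investment in the manufacturing sector 463.6; capital account: capital transfers received from emigrants 40.6, debt forgiveness received from foreign official creditors 75.9, sale of embassy land to a foreign government 67.5.)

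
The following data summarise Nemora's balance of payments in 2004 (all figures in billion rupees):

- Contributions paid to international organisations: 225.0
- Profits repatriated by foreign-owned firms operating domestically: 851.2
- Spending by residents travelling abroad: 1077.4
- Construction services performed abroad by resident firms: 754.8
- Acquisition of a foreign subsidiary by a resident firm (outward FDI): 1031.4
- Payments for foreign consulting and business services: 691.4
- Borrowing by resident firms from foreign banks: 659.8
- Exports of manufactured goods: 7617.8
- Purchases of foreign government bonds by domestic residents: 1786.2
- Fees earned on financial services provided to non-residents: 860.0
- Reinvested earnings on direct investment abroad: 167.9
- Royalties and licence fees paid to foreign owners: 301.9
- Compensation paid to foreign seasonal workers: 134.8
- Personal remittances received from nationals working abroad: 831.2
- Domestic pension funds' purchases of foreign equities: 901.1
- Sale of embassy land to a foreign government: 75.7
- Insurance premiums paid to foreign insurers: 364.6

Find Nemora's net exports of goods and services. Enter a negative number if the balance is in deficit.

6797.3

Goods: 7617.8
Services: 860.0 + 754.8 - 1077.4 - 691.4 - 364.6 - 301.9 = -820.5
Trade balance = 7617.8 + (-820.5) = 6797.3
(Excluded from the trade balance — secondary income: contributions paid to international organisations 225.0, personal remittances received from nationals working abroad 831.2; primary income: profits repatriated by foreign-owned firms operating domestically 851.2, reinvested earnings on direct investment abroad 167.9, compensation paid to foreign seasonal workers 134.8; financial account: acquisition of a foreign subsidiary by a resident firm (outward FDI) 1031.4, borrowing by resident firms from foreign banks 659.8, purchases of foreign government bonds by domestic residents 1786.2, domestic pension funds' purchases of foreign equities 901.1; capital account: sale of embassy land to a foreign government 75.7.)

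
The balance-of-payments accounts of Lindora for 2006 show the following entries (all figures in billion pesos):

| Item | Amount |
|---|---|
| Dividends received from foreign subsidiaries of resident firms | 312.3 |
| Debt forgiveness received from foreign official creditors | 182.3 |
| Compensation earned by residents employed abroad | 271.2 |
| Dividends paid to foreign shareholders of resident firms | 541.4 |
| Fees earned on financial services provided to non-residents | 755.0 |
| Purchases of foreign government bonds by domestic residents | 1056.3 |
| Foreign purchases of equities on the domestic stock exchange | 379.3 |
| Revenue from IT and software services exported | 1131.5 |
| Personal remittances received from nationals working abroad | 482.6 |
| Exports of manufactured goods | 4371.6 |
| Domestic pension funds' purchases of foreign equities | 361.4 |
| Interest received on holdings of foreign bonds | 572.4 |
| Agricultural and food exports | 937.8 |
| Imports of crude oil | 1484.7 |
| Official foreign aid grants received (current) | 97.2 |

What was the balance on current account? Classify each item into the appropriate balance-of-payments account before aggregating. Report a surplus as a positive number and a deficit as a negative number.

6905.5

Goods: 937.8 - 1484.7 + 4371.6 = 3824.7
Services: 755.0 + 1131.5 = 1886.5
Primary income: 572.4 + 312.3 - 541.4 + 271.2 = 614.5
Secondary income: 97.2 + 482.6 = 579.8
Current account = 3824.7 + 1886.5 + 614.5 + 579.8 = 6905.5
(Excluded from the current account — capital account: debt forgiveness received from foreign official creditors 182.3; financial account: purchases of foreign government bonds by domestic residents 1056.3, foreign purchases of equities on the domestic stock exchange 379.3, domestic pension funds' purchases of foreign equities 361.4.)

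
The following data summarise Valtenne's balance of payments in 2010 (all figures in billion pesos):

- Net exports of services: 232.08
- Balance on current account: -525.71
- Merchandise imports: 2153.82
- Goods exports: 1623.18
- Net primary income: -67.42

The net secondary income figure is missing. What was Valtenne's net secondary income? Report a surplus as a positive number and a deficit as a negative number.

Current account = goods balance + services balance + net primary income + net secondary income
Sum of the known components = -365.98
Net secondary income = CA - (known components) = -525.71 - (-365.98) = -159.73

-159.73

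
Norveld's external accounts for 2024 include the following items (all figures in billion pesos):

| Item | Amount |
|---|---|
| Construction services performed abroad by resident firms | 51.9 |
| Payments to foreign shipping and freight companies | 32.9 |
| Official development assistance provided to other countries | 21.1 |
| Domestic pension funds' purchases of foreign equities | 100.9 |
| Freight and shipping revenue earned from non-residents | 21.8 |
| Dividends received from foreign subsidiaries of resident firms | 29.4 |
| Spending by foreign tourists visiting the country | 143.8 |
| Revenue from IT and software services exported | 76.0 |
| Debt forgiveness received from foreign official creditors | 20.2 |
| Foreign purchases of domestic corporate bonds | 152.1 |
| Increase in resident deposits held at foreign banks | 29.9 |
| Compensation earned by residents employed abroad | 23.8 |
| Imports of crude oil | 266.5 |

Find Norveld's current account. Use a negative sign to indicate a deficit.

26.2

Goods: -266.5
Services: 21.8 + 51.9 + 76.0 - 32.9 + 143.8 = 260.6
Primary income: 23.8 + 29.4 = 53.2
Secondary income: -21.1
Current account = (-266.5) + 260.6 + 53.2 + (-21.1) = 26.2
(Excluded from the current account — financial account: domestic pension funds' purchases of foreign equities 100.9, foreign purchases of domestic corporate bonds 152.1, increase in resident deposits held at foreign banks 29.9; capital account: debt forgiveness received from foreign official creditors 20.2.)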